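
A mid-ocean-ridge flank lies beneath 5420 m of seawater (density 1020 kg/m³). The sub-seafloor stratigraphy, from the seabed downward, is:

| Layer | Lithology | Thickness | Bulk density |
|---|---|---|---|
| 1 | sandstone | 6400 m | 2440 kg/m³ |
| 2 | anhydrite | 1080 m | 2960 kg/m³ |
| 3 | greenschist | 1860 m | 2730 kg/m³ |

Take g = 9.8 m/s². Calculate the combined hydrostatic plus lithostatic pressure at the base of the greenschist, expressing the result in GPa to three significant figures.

0.288 GPa

seawater: 1020 kg/m³ × 9.8 m/s² × 5420 m = 5.418×10^7 Pa = 0.05418 GPa
sandstone: 2440 kg/m³ × 9.8 m/s² × 6400 m = 1.530×10^8 Pa = 0.1530 GPa
anhydrite: 2960 kg/m³ × 9.8 m/s² × 1080 m = 3.133×10^7 Pa = 0.03133 GPa
greenschist: 2730 kg/m³ × 9.8 m/s² × 1860 m = 4.976×10^7 Pa = 0.04976 GPa
Total = 0.05418 + 0.1530 + 0.03133 + 0.04976 = 0.28831 GPa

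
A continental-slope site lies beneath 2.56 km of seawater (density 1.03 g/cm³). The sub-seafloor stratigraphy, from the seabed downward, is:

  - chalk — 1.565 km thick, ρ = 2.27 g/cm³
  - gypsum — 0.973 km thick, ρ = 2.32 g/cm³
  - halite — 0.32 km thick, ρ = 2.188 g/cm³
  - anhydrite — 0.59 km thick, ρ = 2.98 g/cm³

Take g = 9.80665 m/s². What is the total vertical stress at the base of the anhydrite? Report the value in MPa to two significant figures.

110 MPa

seawater: 1030 kg/m³ × 9.80665 m/s² × 2560 m = 2.586×10^7 Pa = 25.86 MPa
chalk: 2270 kg/m³ × 9.80665 m/s² × 1565 m = 3.484×10^7 Pa = 34.84 MPa
gypsum: 2320 kg/m³ × 9.80665 m/s² × 973 m = 2.214×10^7 Pa = 22.14 MPa
halite: 2188 kg/m³ × 9.80665 m/s² × 320 m = 6.866×10^6 Pa = 6.866 MPa
anhydrite: 2980 kg/m³ × 9.80665 m/s² × 590 m = 1.724×10^7 Pa = 17.24 MPa
Total = 25.86 + 34.84 + 22.14 + 6.866 + 17.24 = 106.94 MPa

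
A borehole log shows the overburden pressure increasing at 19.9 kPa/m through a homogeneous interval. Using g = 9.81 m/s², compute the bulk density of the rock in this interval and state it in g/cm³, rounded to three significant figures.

ρ = (dP/dz)/g = 19.9 kPa/m / 9.81 m/s² = 19900 Pa/m / 9.81 m/s² = 2028.5 kg/m³
= 2.029 g/cm³

2.03 g/cm³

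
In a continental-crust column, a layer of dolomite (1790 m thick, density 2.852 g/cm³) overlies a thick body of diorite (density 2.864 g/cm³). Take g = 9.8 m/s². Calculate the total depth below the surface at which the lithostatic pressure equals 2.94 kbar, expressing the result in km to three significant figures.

Pressure at base of upper layers: 2852×9.8×1790 = 5.003×10^7 Pa = 0.5003 kbar
Remaining pressure to be supplied by diorite: 2.940×10^8 − 5.003×10^7 = 2.440×10^8 Pa
Additional depth in diorite = 2.440×10^8 Pa / (2864 kg/m³ × 9.8 m/s²) = 8692.4 m
Total depth = 1790 m + 8692.4 m = 10482 m
= 10.482 km

10.5 km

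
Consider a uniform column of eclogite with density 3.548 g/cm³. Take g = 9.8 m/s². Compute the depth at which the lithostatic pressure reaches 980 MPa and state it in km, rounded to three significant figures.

h = P/(ρg) = 980 MPa / (3548 kg/m³ × 9.8 m/s²) = 9.800×10^8 Pa / 34770 Pa/m = 28185 m
= 28.185 km

28.2 km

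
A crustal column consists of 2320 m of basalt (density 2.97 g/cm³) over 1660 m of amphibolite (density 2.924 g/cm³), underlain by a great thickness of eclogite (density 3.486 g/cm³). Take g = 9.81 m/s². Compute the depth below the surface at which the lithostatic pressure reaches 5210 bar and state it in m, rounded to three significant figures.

Pressure at base of upper layers: 2970×9.81×2320 + 2924×9.81×1660 = 1.152×10^8 Pa = 1152 bar
Remaining pressure to be supplied by eclogite: 5.210×10^8 − 1.152×10^8 = 4.058×10^8 Pa
Additional depth in eclogite = 4.058×10^8 Pa / (3486 kg/m³ × 9.81 m/s²) = 11866 m
Total depth = 3980 m + 11866 m = 15846 m

15800 m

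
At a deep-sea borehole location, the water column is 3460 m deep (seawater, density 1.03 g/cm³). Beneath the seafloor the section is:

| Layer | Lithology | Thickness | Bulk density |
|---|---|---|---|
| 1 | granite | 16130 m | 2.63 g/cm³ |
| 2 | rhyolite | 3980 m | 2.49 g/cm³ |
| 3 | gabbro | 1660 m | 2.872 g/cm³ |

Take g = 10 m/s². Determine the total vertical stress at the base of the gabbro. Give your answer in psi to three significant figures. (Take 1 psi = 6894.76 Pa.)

88000 psi

seawater: 1030 kg/m³ × 10 m/s² × 3460 m = 3.564×10^7 Pa = 5169 psi
granite: 2630 kg/m³ × 10 m/s² × 16130 m = 4.242×10^8 Pa = 61528 psi
rhyolite: 2490 kg/m³ × 10 m/s² × 3980 m = 9.910×10^7 Pa = 14374 psi
gabbro: 2872 kg/m³ × 10 m/s² × 1660 m = 4.768×10^7 Pa = 6915 psi
Total = 5169 + 61528 + 14374 + 6915 = 87985 psi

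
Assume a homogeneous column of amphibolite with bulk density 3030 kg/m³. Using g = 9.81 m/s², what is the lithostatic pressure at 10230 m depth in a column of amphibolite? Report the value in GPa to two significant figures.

0.30 GPa

amphibolite: 3030 kg/m³ × 9.81 m/s² × 10230 m = 3.041×10^8 Pa = 0.3041 GPa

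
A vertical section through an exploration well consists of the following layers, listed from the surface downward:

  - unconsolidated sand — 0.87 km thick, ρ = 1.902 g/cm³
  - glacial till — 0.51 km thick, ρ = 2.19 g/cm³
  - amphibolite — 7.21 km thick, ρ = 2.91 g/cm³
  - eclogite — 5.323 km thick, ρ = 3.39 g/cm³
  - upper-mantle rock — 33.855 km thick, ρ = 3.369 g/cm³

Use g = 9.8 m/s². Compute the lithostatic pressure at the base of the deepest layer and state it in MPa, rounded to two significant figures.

unconsolidated sand: 1902 kg/m³ × 9.8 m/s² × 870 m = 1.622×10^7 Pa = 16.22 MPa
glacial till: 2190 kg/m³ × 9.8 m/s² × 510 m = 1.095×10^7 Pa = 10.95 MPa
amphibolite: 2910 kg/m³ × 9.8 m/s² × 7210 m = 2.056×10^8 Pa = 205.6 MPa
eclogite: 3390 kg/m³ × 9.8 m/s² × 5323 m = 1.768×10^8 Pa = 176.8 MPa
upper-mantle rock: 3369 kg/m³ × 9.8 m/s² × 33855 m = 1.118×10^9 Pa = 1118 MPa
Total = 16.22 + 10.95 + 205.6 + 176.8 + 1118 = 1527.4 MPa

1500 MPa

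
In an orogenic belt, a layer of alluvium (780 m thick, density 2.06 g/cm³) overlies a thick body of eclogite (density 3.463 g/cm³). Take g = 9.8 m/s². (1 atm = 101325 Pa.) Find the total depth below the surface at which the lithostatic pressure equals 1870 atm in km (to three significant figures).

5.90 km

Pressure at base of upper layers: 2060×9.8×780 = 1.575×10^7 Pa = 155.4 atm
Remaining pressure to be supplied by eclogite: 1.895×10^8 − 1.575×10^7 = 1.737×10^8 Pa
Additional depth in eclogite = 1.737×10^8 Pa / (3463 kg/m³ × 9.8 m/s²) = 5119.2 m
Total depth = 780 m + 5119.2 m = 5899.2 m
= 5.8992 km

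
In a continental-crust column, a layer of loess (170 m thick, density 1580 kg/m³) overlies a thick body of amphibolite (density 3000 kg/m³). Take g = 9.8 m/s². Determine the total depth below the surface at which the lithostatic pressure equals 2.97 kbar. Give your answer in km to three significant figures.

Pressure at base of upper layers: 1580×9.8×170 = 2.632×10^6 Pa = 0.02632 kbar
Remaining pressure to be supplied by amphibolite: 2.970×10^8 − 2.632×10^6 = 2.944×10^8 Pa
Additional depth in amphibolite = 2.944×10^8 Pa / (3000 kg/m³ × 9.8 m/s²) = 10013 m
Total depth = 170 m + 10013 m = 10183 m
= 10.183 km

10.2 km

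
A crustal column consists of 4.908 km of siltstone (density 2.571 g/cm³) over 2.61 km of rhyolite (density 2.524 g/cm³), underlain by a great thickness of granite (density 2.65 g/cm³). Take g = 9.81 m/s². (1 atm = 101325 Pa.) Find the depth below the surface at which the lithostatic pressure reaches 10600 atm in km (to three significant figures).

Pressure at base of upper layers: 2571×9.81×4908 + 2524×9.81×2610 = 1.884×10^8 Pa = 1859 atm
Remaining pressure to be supplied by granite: 1.074×10^9 − 1.884×10^8 = 8.856×10^8 Pa
Additional depth in granite = 8.856×10^8 Pa / (2650 kg/m³ × 9.81 m/s²) = 34067 m
Total depth = 7518 m + 34067 m = 41585 m
= 41.585 km

41.6 km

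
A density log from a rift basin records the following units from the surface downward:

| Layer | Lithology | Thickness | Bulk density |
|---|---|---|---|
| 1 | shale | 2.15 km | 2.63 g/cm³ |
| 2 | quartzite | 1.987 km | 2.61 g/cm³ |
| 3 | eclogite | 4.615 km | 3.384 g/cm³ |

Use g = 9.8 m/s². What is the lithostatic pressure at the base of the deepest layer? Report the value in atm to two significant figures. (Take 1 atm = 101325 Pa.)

2600 atm

shale: 2630 kg/m³ × 9.8 m/s² × 2150 m = 5.541×10^7 Pa = 546.9 atm
quartzite: 2610 kg/m³ × 9.8 m/s² × 1987 m = 5.082×10^7 Pa = 501.6 atm
eclogite: 3384 kg/m³ × 9.8 m/s² × 4615 m = 1.530×10^8 Pa = 1510 atm
Total = 546.9 + 501.6 + 1510 = 2559.0 atm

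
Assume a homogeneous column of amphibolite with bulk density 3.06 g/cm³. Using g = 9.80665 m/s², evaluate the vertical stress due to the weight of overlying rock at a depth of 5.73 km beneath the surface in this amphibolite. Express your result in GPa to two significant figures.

amphibolite: 3060 kg/m³ × 9.80665 m/s² × 5730 m = 1.719×10^8 Pa = 0.1719 GPa

0.17 GPa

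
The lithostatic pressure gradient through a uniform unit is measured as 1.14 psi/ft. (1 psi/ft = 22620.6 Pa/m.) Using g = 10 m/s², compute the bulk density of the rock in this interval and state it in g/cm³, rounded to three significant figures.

2.58 g/cm³

ρ = (dP/dz)/g = 1.14 psi/ft / 10 m/s² = 25787 Pa/m / 10 m/s² = 2578.7 kg/m³
= 2.579 g/cm³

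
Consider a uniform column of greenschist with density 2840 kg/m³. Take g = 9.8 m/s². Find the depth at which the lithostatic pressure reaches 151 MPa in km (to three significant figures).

5.43 km

h = P/(ρg) = 151 MPa / (2840 kg/m³ × 9.8 m/s²) = 1.510×10^8 Pa / 27832 Pa/m = 5425.4 m
= 5.4254 km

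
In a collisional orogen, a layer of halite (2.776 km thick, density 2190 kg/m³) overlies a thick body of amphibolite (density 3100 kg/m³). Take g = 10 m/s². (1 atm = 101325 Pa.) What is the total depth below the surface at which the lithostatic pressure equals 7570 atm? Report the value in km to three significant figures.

25.6 km

Pressure at base of upper layers: 2190×10×2776 = 6.079×10^7 Pa = 600.0 atm
Remaining pressure to be supplied by amphibolite: 7.670×10^8 − 6.079×10^7 = 7.062×10^8 Pa
Additional depth in amphibolite = 7.062×10^8 Pa / (3100 kg/m³ × 10 m/s²) = 22782 m
Total depth = 2776 m + 22782 m = 25558 m
= 25.558 km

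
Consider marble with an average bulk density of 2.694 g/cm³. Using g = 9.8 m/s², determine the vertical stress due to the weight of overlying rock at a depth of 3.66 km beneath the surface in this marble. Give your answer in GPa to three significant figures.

0.0966 GPa

marble: 2694 kg/m³ × 9.8 m/s² × 3660 m = 9.663×10^7 Pa = 0.09663 GPa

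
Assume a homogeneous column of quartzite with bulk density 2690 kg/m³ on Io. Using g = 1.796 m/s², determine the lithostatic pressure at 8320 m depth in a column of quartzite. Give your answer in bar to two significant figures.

400 bar

quartzite: 2690 kg/m³ × 1.796 m/s² × 8320 m = 4.020×10^7 Pa = 402.0 bar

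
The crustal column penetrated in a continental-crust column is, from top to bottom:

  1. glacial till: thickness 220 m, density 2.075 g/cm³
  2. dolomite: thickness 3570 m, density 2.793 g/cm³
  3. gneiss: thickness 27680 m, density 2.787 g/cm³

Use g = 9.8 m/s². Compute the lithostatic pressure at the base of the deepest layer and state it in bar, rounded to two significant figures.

8600 bar

glacial till: 2075 kg/m³ × 9.8 m/s² × 220 m = 4.474×10^6 Pa = 44.74 bar
dolomite: 2793 kg/m³ × 9.8 m/s² × 3570 m = 9.772×10^7 Pa = 977.2 bar
gneiss: 2787 kg/m³ × 9.8 m/s² × 27680 m = 7.560×10^8 Pa = 7560 bar
Total = 44.74 + 977.2 + 7560 = 8582.0 bar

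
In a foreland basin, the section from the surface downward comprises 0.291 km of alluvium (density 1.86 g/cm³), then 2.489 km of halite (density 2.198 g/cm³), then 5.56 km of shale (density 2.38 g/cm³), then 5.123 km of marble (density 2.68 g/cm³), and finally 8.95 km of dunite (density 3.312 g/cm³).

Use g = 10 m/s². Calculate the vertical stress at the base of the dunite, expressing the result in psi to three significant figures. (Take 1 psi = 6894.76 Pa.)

alluvium: 1860 kg/m³ × 10 m/s² × 291 m = 5.413×10^6 Pa = 785.0 psi
halite: 2198 kg/m³ × 10 m/s² × 2489 m = 5.471×10^7 Pa = 7935 psi
shale: 2380 kg/m³ × 10 m/s² × 5560 m = 1.323×10^8 Pa = 19193 psi
marble: 2680 kg/m³ × 10 m/s² × 5123 m = 1.373×10^8 Pa = 19913 psi
dunite: 3312 kg/m³ × 10 m/s² × 8950 m = 2.964×10^8 Pa = 42993 psi
Total = 785.0 + 7935 + 19193 + 19913 + 42993 = 90818 psi

90800 psi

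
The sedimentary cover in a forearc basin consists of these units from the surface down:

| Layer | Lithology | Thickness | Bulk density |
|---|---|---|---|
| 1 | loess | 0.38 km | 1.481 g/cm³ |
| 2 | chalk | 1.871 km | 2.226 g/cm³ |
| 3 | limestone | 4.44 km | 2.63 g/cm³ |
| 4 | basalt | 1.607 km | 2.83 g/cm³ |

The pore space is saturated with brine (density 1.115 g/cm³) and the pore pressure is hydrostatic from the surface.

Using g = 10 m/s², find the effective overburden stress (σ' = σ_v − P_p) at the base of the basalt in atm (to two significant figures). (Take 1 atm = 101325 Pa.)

1200 atm

Overburden (lithostatic) stress σ_v:
loess: 1481 kg/m³ × 10 m/s² × 380 m = 5.628×10^6 Pa = 5.628 MPa
chalk: 2226 kg/m³ × 10 m/s² × 1871 m = 4.165×10^7 Pa = 41.65 MPa
limestone: 2630 kg/m³ × 10 m/s² × 4440 m = 1.168×10^8 Pa = 116.8 MPa
basalt: 2830 kg/m³ × 10 m/s² × 1607 m = 4.548×10^7 Pa = 45.48 MPa
Total = 5.628 + 41.65 + 116.8 + 45.48 = 209.53 MPa
Pore pressure P_p = 1115 kg/m³ × 10 m/s² × 8298 m = 9.252×10^7 Pa = 92.52 MPa
Effective stress σ' = σ_v − P_p = 209.5 − 92.52 = 117.00 MPa = 1154.7 atm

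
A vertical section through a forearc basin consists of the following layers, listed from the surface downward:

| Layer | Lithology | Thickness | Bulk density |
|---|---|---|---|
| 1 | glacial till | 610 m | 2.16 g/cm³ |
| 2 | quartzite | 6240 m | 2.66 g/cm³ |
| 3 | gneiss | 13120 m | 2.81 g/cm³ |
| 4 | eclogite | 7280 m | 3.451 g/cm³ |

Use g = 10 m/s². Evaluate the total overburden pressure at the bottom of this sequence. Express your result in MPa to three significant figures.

glacial till: 2160 kg/m³ × 10 m/s² × 610 m = 1.318×10^7 Pa = 13.18 MPa
quartzite: 2660 kg/m³ × 10 m/s² × 6240 m = 1.660×10^8 Pa = 166.0 MPa
gneiss: 2810 kg/m³ × 10 m/s² × 13120 m = 3.687×10^8 Pa = 368.7 MPa
eclogite: 3451 kg/m³ × 10 m/s² × 7280 m = 2.512×10^8 Pa = 251.2 MPa
Total = 13.18 + 166.0 + 368.7 + 251.2 = 799.06 MPa

799 MPa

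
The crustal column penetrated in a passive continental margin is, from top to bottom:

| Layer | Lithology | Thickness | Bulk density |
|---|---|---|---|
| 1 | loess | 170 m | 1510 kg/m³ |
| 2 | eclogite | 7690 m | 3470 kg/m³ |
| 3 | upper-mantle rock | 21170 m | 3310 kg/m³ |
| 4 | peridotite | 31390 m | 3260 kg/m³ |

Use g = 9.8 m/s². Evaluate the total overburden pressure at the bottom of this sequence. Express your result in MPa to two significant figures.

2000 MPa

loess: 1510 kg/m³ × 9.8 m/s² × 170 m = 2.516×10^6 Pa = 2.516 MPa
eclogite: 3470 kg/m³ × 9.8 m/s² × 7690 m = 2.615×10^8 Pa = 261.5 MPa
upper-mantle rock: 3310 kg/m³ × 9.8 m/s² × 21170 m = 6.867×10^8 Pa = 686.7 MPa
peridotite: 3260 kg/m³ × 9.8 m/s² × 31390 m = 1.003×10^9 Pa = 1003 MPa
Total = 2.516 + 261.5 + 686.7 + 1003 = 1953.6 MPa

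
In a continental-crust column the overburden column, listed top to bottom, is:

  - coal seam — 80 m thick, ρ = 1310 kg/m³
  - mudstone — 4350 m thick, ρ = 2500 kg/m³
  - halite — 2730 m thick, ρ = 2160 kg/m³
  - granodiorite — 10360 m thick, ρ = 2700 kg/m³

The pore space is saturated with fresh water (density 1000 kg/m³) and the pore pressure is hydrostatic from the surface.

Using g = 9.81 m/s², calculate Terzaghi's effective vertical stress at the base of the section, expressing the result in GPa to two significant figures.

0.27 GPa

Overburden (lithostatic) stress σ_v:
coal seam: 1310 kg/m³ × 9.81 m/s² × 80 m = 1.028×10^6 Pa = 1.028 MPa
mudstone: 2500 kg/m³ × 9.81 m/s² × 4350 m = 1.067×10^8 Pa = 106.7 MPa
halite: 2160 kg/m³ × 9.81 m/s² × 2730 m = 5.785×10^7 Pa = 57.85 MPa
granodiorite: 2700 kg/m³ × 9.81 m/s² × 10360 m = 2.744×10^8 Pa = 274.4 MPa
Total = 1.028 + 106.7 + 57.85 + 274.4 = 439.96 MPa
Pore pressure P_p = 1000 kg/m³ × 9.81 m/s² × 17520 m = 1.719×10^8 Pa = 171.9 MPa
Effective stress σ' = σ_v − P_p = 440.0 − 171.9 = 268.09 MPa = 0.26809 GPa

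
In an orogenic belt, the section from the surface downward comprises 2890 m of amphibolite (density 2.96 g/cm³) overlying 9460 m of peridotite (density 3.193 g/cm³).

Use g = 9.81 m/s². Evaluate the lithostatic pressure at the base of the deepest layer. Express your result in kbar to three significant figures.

3.80 kbar

amphibolite: 2960 kg/m³ × 9.81 m/s² × 2890 m = 8.392×10^7 Pa = 0.8392 kbar
peridotite: 3193 kg/m³ × 9.81 m/s² × 9460 m = 2.963×10^8 Pa = 2.963 kbar
Total = 0.8392 + 2.963 = 3.8024 kbar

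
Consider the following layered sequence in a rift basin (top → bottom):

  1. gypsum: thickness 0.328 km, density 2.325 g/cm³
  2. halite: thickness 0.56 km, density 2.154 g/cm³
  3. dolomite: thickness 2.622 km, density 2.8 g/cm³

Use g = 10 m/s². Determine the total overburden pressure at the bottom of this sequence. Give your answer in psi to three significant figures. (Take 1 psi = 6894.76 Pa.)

13500 psi

gypsum: 2325 kg/m³ × 10 m/s² × 328 m = 7.626×10^6 Pa = 1106 psi
halite: 2154 kg/m³ × 10 m/s² × 560 m = 1.206×10^7 Pa = 1750 psi
dolomite: 2800 kg/m³ × 10 m/s² × 2622 m = 7.342×10^7 Pa = 10648 psi
Total = 1106 + 1750 + 10648 = 13504 psi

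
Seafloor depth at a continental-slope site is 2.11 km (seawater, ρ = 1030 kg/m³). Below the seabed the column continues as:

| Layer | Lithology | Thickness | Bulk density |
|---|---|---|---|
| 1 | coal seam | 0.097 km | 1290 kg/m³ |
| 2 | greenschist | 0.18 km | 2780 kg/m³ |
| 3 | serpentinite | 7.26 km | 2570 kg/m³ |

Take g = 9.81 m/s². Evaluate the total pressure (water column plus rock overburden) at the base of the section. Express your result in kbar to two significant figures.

seawater: 1030 kg/m³ × 9.81 m/s² × 2110 m = 2.132×10^7 Pa = 0.2132 kbar
coal seam: 1290 kg/m³ × 9.81 m/s² × 97 m = 1.228×10^6 Pa = 0.01228 kbar
greenschist: 2780 kg/m³ × 9.81 m/s² × 180 m = 4.909×10^6 Pa = 0.04909 kbar
serpentinite: 2570 kg/m³ × 9.81 m/s² × 7260 m = 1.830×10^8 Pa = 1.830 kbar
Total = 0.2132 + 0.01228 + 0.04909 + 1.830 = 2.1049 kbar

2.1 kbar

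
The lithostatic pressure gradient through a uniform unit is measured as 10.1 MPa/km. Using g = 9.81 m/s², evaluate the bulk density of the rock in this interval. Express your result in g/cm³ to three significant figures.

ρ = (dP/dz)/g = 10.1 MPa/km / 9.81 m/s² = 10100 Pa/m / 9.81 m/s² = 1029.6 kg/m³
= 1.030 g/cm³

1.03 g/cm³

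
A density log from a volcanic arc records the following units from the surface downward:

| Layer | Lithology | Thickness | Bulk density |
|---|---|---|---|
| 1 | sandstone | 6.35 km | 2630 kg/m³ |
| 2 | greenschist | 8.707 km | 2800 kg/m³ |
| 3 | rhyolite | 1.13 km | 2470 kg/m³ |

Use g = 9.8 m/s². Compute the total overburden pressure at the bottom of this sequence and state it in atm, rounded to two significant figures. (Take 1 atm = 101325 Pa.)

sandstone: 2630 kg/m³ × 9.8 m/s² × 6350 m = 1.637×10^8 Pa = 1615 atm
greenschist: 2800 kg/m³ × 9.8 m/s² × 8707 m = 2.389×10^8 Pa = 2358 atm
rhyolite: 2470 kg/m³ × 9.8 m/s² × 1130 m = 2.735×10^7 Pa = 270.0 atm
Total = 1615 + 2358 + 270.0 = 4243.2 atm

4200 atm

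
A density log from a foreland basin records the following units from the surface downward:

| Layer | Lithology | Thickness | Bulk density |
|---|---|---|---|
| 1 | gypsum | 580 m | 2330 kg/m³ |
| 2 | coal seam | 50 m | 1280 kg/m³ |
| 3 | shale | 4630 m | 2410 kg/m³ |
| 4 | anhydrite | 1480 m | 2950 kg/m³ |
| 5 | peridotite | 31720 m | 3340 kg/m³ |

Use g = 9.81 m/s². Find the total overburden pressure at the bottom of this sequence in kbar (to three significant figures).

gypsum: 2330 kg/m³ × 9.81 m/s² × 580 m = 1.326×10^7 Pa = 0.1326 kbar
coal seam: 1280 kg/m³ × 9.81 m/s² × 50 m = 6.278×10^5 Pa = 6.278×10^-3 kbar
shale: 2410 kg/m³ × 9.81 m/s² × 4630 m = 1.095×10^8 Pa = 1.095 kbar
anhydrite: 2950 kg/m³ × 9.81 m/s² × 1480 m = 4.283×10^7 Pa = 0.4283 kbar
peridotite: 3340 kg/m³ × 9.81 m/s² × 31720 m = 1.039×10^9 Pa = 10.39 kbar
Total = 0.1326 + 6.278×10^-3 + 1.095 + 0.4283 + 10.39 = 12.055 kbar

12.1 kbar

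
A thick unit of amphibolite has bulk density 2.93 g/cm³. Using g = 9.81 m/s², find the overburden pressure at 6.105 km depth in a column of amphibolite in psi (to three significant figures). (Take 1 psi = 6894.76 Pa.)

25500 psi

amphibolite: 2930 kg/m³ × 9.81 m/s² × 6105 m = 1.755×10^8 Pa = 25451 psi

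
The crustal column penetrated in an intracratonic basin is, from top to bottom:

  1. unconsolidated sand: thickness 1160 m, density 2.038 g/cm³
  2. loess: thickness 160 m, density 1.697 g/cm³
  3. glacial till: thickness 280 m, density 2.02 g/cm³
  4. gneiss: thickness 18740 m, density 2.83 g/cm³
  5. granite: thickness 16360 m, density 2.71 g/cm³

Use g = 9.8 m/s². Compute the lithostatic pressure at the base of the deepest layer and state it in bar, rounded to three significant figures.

unconsolidated sand: 2038 kg/m³ × 9.8 m/s² × 1160 m = 2.317×10^7 Pa = 231.7 bar
loess: 1697 kg/m³ × 9.8 m/s² × 160 m = 2.661×10^6 Pa = 26.61 bar
glacial till: 2020 kg/m³ × 9.8 m/s² × 280 m = 5.543×10^6 Pa = 55.43 bar
gneiss: 2830 kg/m³ × 9.8 m/s² × 18740 m = 5.197×10^8 Pa = 5197 bar
granite: 2710 kg/m³ × 9.8 m/s² × 16360 m = 4.345×10^8 Pa = 4345 bar
Total = 231.7 + 26.61 + 55.43 + 5197 + 4345 = 9856.0 bar

9860 bar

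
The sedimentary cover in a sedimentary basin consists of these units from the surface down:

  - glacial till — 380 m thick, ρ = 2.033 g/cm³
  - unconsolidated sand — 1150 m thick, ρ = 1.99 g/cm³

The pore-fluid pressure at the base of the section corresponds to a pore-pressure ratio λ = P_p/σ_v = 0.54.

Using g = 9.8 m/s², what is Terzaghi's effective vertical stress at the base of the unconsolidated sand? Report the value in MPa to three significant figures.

Overburden (lithostatic) stress σ_v:
glacial till: 2033 kg/m³ × 9.8 m/s² × 380 m = 7.571×10^6 Pa = 7.571 MPa
unconsolidated sand: 1990 kg/m³ × 9.8 m/s² × 1150 m = 2.243×10^7 Pa = 22.43 MPa
Total = 7.571 + 22.43 = 29.998 MPa
Pore pressure P_p = λ·σ_v = 0.54 × 30.00 MPa = 16.20 MPa
Effective stress σ' = σ_v − P_p = 30.00 − 16.20 = 13.799 MPa

13.8 MPa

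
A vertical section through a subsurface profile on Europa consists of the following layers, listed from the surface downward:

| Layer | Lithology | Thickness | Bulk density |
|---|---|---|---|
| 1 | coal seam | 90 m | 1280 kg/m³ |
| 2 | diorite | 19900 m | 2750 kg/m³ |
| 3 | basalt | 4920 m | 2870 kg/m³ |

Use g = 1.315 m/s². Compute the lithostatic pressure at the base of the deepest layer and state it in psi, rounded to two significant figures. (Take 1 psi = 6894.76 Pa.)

13000 psi

coal seam: 1280 kg/m³ × 1.315 m/s² × 90 m = 1.515×10^5 Pa = 21.97 psi
diorite: 2750 kg/m³ × 1.315 m/s² × 19900 m = 7.196×10^7 Pa = 10437 psi
basalt: 2870 kg/m³ × 1.315 m/s² × 4920 m = 1.857×10^7 Pa = 2693 psi
Total = 21.97 + 10437 + 2693 = 13152 psi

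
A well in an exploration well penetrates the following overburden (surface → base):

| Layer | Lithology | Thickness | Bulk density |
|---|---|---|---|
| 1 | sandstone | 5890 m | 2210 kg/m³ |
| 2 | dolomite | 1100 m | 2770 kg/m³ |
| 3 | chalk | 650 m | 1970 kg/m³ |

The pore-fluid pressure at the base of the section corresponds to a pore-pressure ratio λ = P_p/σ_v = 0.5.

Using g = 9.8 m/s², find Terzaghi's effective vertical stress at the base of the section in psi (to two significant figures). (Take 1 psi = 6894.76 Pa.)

Overburden (lithostatic) stress σ_v:
sandstone: 2210 kg/m³ × 9.8 m/s² × 5890 m = 1.276×10^8 Pa = 127.6 MPa
dolomite: 2770 kg/m³ × 9.8 m/s² × 1100 m = 2.986×10^7 Pa = 29.86 MPa
chalk: 1970 kg/m³ × 9.8 m/s² × 650 m = 1.255×10^7 Pa = 12.55 MPa
Total = 127.6 + 29.86 + 12.55 = 169.98 MPa
Pore pressure P_p = λ·σ_v = 0.5 × 170.0 MPa = 84.99 MPa
Effective stress σ' = σ_v − P_p = 170.0 − 84.99 = 84.988 MPa = 12326 psi

12000 psi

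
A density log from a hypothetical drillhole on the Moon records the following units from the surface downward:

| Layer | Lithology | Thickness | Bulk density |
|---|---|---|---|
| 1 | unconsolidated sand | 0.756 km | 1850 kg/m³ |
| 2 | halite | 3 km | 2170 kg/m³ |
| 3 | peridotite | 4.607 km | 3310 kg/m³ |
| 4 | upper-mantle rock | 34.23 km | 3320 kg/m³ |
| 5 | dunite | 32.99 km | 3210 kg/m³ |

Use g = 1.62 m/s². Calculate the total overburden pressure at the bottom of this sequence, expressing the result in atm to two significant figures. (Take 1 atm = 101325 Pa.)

unconsolidated sand: 1850 kg/m³ × 1.62 m/s² × 756 m = 2.266×10^6 Pa = 22.36 atm
halite: 2170 kg/m³ × 1.62 m/s² × 3000 m = 1.055×10^7 Pa = 104.1 atm
peridotite: 3310 kg/m³ × 1.62 m/s² × 4607 m = 2.470×10^7 Pa = 243.8 atm
upper-mantle rock: 3320 kg/m³ × 1.62 m/s² × 34230 m = 1.841×10^8 Pa = 1817 atm
dunite: 3210 kg/m³ × 1.62 m/s² × 32990 m = 1.716×10^8 Pa = 1693 atm
Total = 22.36 + 104.1 + 243.8 + 1817 + 1693 = 3880.3 atm

3900 atm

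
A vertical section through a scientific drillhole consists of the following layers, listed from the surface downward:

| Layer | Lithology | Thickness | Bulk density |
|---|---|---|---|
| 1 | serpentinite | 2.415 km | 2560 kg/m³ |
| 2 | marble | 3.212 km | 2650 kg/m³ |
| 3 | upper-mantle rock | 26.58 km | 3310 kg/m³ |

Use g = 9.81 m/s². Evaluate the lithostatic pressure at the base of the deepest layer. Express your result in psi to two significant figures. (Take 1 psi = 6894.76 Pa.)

150000 psi

serpentinite: 2560 kg/m³ × 9.81 m/s² × 2415 m = 6.065×10^7 Pa = 8796 psi
marble: 2650 kg/m³ × 9.81 m/s² × 3212 m = 8.350×10^7 Pa = 12111 psi
upper-mantle rock: 3310 kg/m³ × 9.81 m/s² × 26580 m = 8.631×10^8 Pa = 1.252×10^5 psi
Total = 8796 + 12111 + 1.252×10^5 = 1.4609×10^5 psi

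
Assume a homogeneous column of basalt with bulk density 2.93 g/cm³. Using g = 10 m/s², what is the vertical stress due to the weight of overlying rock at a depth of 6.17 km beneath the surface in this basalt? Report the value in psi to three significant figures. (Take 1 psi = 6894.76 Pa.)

26200 psi

basalt: 2930 kg/m³ × 10 m/s² × 6170 m = 1.808×10^8 Pa = 26220 psi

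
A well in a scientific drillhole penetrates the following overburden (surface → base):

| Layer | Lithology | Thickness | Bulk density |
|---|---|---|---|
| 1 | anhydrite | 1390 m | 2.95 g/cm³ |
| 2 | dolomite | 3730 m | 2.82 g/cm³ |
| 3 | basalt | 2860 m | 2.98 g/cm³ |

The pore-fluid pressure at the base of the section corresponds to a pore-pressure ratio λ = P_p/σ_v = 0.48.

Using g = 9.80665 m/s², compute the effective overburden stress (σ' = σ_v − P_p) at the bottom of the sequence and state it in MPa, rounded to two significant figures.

Overburden (lithostatic) stress σ_v:
anhydrite: 2950 kg/m³ × 9.80665 m/s² × 1390 m = 4.021×10^7 Pa = 40.21 MPa
dolomite: 2820 kg/m³ × 9.80665 m/s² × 3730 m = 1.032×10^8 Pa = 103.2 MPa
basalt: 2980 kg/m³ × 9.80665 m/s² × 2860 m = 8.358×10^7 Pa = 83.58 MPa
Total = 40.21 + 103.2 + 83.58 = 226.94 MPa
Pore pressure P_p = λ·σ_v = 0.48 × 226.9 MPa = 108.9 MPa
Effective stress σ' = σ_v − P_p = 226.9 − 108.9 = 118.01 MPa

120 MPa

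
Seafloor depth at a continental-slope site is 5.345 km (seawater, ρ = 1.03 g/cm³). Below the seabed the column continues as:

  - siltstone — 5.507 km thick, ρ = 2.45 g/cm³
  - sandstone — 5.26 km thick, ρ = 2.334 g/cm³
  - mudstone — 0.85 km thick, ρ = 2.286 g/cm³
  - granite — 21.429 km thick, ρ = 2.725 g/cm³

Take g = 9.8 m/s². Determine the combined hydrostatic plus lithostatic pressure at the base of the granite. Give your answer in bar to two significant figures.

seawater: 1030 kg/m³ × 9.8 m/s² × 5345 m = 5.395×10^7 Pa = 539.5 bar
siltstone: 2450 kg/m³ × 9.8 m/s² × 5507 m = 1.322×10^8 Pa = 1322 bar
sandstone: 2334 kg/m³ × 9.8 m/s² × 5260 m = 1.203×10^8 Pa = 1203 bar
mudstone: 2286 kg/m³ × 9.8 m/s² × 850 m = 1.904×10^7 Pa = 190.4 bar
granite: 2725 kg/m³ × 9.8 m/s² × 21429 m = 5.723×10^8 Pa = 5723 bar
Total = 539.5 + 1322 + 1203 + 190.4 + 5723 = 8977.9 bar

9000 bar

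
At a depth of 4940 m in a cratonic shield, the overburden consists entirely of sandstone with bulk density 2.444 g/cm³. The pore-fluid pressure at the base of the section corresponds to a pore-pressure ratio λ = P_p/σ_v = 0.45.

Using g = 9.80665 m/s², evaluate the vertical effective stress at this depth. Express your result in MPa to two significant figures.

65 MPa

Overburden (lithostatic) stress σ_v:
sandstone: 2444 kg/m³ × 9.80665 m/s² × 4940 m = 1.184×10^8 Pa = 118.4 MPa
Pore pressure P_p = λ·σ_v = 0.45 × 118.4 MPa = 53.28 MPa
Effective stress σ' = σ_v − P_p = 118.4 − 53.28 = 65.120 MPa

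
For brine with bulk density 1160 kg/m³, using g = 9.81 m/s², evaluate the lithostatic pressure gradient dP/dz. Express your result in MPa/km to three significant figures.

dP/dz = ρg = 1160 kg/m³ × 9.81 m/s² = 11380 Pa/m
= 11380 Pa/m × (1 MPa/km / 1000.0 Pa/m) = 11.380 MPa/km

11.4 MPa/km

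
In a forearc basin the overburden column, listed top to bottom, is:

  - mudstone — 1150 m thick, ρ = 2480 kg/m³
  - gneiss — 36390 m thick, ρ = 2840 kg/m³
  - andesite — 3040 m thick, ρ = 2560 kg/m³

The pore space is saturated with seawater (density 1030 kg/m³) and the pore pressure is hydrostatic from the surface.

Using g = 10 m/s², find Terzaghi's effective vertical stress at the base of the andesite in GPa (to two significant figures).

0.72 GPa

Overburden (lithostatic) stress σ_v:
mudstone: 2480 kg/m³ × 10 m/s² × 1150 m = 2.852×10^7 Pa = 28.52 MPa
gneiss: 2840 kg/m³ × 10 m/s² × 36390 m = 1.033×10^9 Pa = 1033 MPa
andesite: 2560 kg/m³ × 10 m/s² × 3040 m = 7.782×10^7 Pa = 77.82 MPa
Total = 28.52 + 1033 + 77.82 = 1139.8 MPa
Pore pressure P_p = 1030 kg/m³ × 10 m/s² × 40580 m = 4.180×10^8 Pa = 418.0 MPa
Effective stress σ' = σ_v − P_p = 1140 − 418.0 = 721.85 MPa = 0.72185 GPa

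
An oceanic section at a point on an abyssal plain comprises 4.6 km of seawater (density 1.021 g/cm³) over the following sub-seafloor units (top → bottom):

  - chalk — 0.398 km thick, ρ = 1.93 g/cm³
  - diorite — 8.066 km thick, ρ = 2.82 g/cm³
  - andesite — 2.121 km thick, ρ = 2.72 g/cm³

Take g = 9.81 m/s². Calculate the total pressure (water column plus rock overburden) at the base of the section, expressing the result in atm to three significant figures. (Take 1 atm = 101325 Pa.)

3290 atm

seawater: 1021 kg/m³ × 9.81 m/s² × 4600 m = 4.607×10^7 Pa = 454.7 atm
chalk: 1930 kg/m³ × 9.81 m/s² × 398 m = 7.535×10^6 Pa = 74.37 atm
diorite: 2820 kg/m³ × 9.81 m/s² × 8066 m = 2.231×10^8 Pa = 2202 atm
andesite: 2720 kg/m³ × 9.81 m/s² × 2121 m = 5.660×10^7 Pa = 558.5 atm
Total = 454.7 + 74.37 + 2202 + 558.5 = 3289.8 atm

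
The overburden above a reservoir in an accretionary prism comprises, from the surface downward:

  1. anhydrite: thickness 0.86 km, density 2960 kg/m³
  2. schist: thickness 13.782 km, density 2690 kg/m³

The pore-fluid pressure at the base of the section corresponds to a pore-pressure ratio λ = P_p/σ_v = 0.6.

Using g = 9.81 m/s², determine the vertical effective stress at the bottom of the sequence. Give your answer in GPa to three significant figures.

0.155 GPa

Overburden (lithostatic) stress σ_v:
anhydrite: 2960 kg/m³ × 9.81 m/s² × 860 m = 2.497×10^7 Pa = 24.97 MPa
schist: 2690 kg/m³ × 9.81 m/s² × 13782 m = 3.637×10^8 Pa = 363.7 MPa
Total = 24.97 + 363.7 = 388.66 MPa
Pore pressure P_p = λ·σ_v = 0.6 × 388.7 MPa = 233.2 MPa
Effective stress σ' = σ_v − P_p = 388.7 − 233.2 = 155.47 MPa = 0.15547 GPa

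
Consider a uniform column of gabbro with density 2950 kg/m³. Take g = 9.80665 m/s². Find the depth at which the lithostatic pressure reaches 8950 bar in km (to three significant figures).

h = P/(ρg) = 8950 bar / (2950 kg/m³ × 9.80665 m/s²) = 8.950×10^8 Pa / 28930 Pa/m = 30937 m
= 30.937 km

30.9 km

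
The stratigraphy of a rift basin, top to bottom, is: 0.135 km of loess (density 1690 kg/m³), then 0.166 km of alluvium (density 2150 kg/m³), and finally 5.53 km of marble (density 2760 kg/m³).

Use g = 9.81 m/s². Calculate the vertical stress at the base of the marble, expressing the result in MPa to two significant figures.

loess: 1690 kg/m³ × 9.81 m/s² × 135 m = 2.238×10^6 Pa = 2.238 MPa
alluvium: 2150 kg/m³ × 9.81 m/s² × 166 m = 3.501×10^6 Pa = 3.501 MPa
marble: 2760 kg/m³ × 9.81 m/s² × 5530 m = 1.497×10^8 Pa = 149.7 MPa
Total = 2.238 + 3.501 + 149.7 = 155.47 MPa

160 MPa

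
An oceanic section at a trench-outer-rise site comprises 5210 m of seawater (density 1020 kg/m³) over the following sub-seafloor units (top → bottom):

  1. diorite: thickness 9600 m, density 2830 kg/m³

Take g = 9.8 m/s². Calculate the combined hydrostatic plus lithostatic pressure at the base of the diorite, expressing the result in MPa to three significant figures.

318 MPa

seawater: 1020 kg/m³ × 9.8 m/s² × 5210 m = 5.208×10^7 Pa = 52.08 MPa
diorite: 2830 kg/m³ × 9.8 m/s² × 9600 m = 2.662×10^8 Pa = 266.2 MPa
Total = 52.08 + 266.2 = 318.33 MPa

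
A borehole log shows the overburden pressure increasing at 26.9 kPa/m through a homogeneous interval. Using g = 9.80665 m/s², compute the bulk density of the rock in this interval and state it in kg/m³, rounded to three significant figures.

ρ = (dP/dz)/g = 26.9 kPa/m / 9.80665 m/s² = 26900 Pa/m / 9.80665 m/s² = 2743.0 kg/m³

2740 kg/m³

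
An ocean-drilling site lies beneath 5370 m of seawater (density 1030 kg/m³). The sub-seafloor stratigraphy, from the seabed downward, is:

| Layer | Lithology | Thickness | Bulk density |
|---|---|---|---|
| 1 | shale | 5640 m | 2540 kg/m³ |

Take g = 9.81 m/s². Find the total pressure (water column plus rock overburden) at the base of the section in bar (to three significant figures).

seawater: 1030 kg/m³ × 9.81 m/s² × 5370 m = 5.426×10^7 Pa = 542.6 bar
shale: 2540 kg/m³ × 9.81 m/s² × 5640 m = 1.405×10^8 Pa = 1405 bar
Total = 542.6 + 1405 = 1947.9 bar

1950 bar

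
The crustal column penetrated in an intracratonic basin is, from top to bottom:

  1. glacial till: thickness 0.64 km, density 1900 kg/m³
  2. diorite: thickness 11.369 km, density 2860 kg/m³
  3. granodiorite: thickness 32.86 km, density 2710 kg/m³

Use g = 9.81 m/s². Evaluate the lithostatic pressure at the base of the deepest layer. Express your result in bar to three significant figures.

glacial till: 1900 kg/m³ × 9.81 m/s² × 640 m = 1.193×10^7 Pa = 119.3 bar
diorite: 2860 kg/m³ × 9.81 m/s² × 11369 m = 3.190×10^8 Pa = 3190 bar
granodiorite: 2710 kg/m³ × 9.81 m/s² × 32860 m = 8.736×10^8 Pa = 8736 bar
Total = 119.3 + 3190 + 8736 = 12045 bar

12000 bar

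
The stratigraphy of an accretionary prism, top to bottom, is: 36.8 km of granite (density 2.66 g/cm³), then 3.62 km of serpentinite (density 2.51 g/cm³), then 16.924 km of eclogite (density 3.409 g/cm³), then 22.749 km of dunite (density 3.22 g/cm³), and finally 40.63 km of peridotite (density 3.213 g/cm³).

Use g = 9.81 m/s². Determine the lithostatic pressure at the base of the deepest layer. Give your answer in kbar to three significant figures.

36.1 kbar

granite: 2660 kg/m³ × 9.81 m/s² × 36800 m = 9.603×10^8 Pa = 9.603 kbar
serpentinite: 2510 kg/m³ × 9.81 m/s² × 3620 m = 8.914×10^7 Pa = 0.8914 kbar
eclogite: 3409 kg/m³ × 9.81 m/s² × 16924 m = 5.660×10^8 Pa = 5.660 kbar
dunite: 3220 kg/m³ × 9.81 m/s² × 22749 m = 7.186×10^8 Pa = 7.186 kbar
peridotite: 3213 kg/m³ × 9.81 m/s² × 40630 m = 1.281×10^9 Pa = 12.81 kbar
Total = 9.603 + 0.8914 + 5.660 + 7.186 + 12.81 = 36.146 kbar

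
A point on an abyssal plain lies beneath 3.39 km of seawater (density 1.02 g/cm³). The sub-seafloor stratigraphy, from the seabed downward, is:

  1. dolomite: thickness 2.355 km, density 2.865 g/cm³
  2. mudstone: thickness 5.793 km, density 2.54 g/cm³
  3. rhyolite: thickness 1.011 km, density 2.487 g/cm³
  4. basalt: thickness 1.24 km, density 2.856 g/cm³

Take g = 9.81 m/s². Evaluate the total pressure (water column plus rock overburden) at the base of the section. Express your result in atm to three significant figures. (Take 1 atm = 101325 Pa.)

seawater: 1020 kg/m³ × 9.81 m/s² × 3390 m = 3.392×10^7 Pa = 334.8 atm
dolomite: 2865 kg/m³ × 9.81 m/s² × 2355 m = 6.619×10^7 Pa = 653.2 atm
mudstone: 2540 kg/m³ × 9.81 m/s² × 5793 m = 1.443×10^8 Pa = 1425 atm
rhyolite: 2487 kg/m³ × 9.81 m/s² × 1011 m = 2.467×10^7 Pa = 243.4 atm
basalt: 2856 kg/m³ × 9.81 m/s² × 1240 m = 3.474×10^7 Pa = 342.9 atm
Total = 334.8 + 653.2 + 1425 + 243.4 + 342.9 = 2998.9 atm

3000 atm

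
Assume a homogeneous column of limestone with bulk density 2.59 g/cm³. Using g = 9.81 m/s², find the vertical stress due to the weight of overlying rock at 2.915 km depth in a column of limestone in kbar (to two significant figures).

0.74 kbar

limestone: 2590 kg/m³ × 9.81 m/s² × 2915 m = 7.406×10^7 Pa = 0.7406 kbar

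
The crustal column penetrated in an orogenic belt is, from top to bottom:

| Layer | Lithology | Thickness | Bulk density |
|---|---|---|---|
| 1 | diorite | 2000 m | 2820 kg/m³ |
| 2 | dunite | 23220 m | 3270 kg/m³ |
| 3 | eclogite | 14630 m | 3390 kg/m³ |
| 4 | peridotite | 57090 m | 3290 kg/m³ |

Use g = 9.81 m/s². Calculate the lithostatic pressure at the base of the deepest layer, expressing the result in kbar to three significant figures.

diorite: 2820 kg/m³ × 9.81 m/s² × 2000 m = 5.533×10^7 Pa = 0.5533 kbar
dunite: 3270 kg/m³ × 9.81 m/s² × 23220 m = 7.449×10^8 Pa = 7.449 kbar
eclogite: 3390 kg/m³ × 9.81 m/s² × 14630 m = 4.865×10^8 Pa = 4.865 kbar
peridotite: 3290 kg/m³ × 9.81 m/s² × 57090 m = 1.843×10^9 Pa = 18.43 kbar
Total = 0.5533 + 7.449 + 4.865 + 18.43 = 31.293 kbar

31.3 kbar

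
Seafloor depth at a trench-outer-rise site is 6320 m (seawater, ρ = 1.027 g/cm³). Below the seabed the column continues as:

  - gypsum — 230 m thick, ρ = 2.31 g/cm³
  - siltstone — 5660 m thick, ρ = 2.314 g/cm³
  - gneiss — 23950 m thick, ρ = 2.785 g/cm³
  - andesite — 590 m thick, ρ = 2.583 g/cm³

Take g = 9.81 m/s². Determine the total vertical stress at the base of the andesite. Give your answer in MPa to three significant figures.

seawater: 1027 kg/m³ × 9.81 m/s² × 6320 m = 6.367×10^7 Pa = 63.67 MPa
gypsum: 2310 kg/m³ × 9.81 m/s² × 230 m = 5.212×10^6 Pa = 5.212 MPa
siltstone: 2314 kg/m³ × 9.81 m/s² × 5660 m = 1.285×10^8 Pa = 128.5 MPa
gneiss: 2785 kg/m³ × 9.81 m/s² × 23950 m = 6.543×10^8 Pa = 654.3 MPa
andesite: 2583 kg/m³ × 9.81 m/s² × 590 m = 1.495×10^7 Pa = 14.95 MPa
Total = 63.67 + 5.212 + 128.5 + 654.3 + 14.95 = 866.65 MPa

867 MPa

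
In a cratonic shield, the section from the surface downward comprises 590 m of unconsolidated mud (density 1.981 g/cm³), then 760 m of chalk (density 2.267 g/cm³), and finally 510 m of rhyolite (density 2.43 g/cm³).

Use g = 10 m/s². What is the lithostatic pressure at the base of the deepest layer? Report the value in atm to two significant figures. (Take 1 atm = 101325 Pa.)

unconsolidated mud: 1981 kg/m³ × 10 m/s² × 590 m = 1.169×10^7 Pa = 115.4 atm
chalk: 2267 kg/m³ × 10 m/s² × 760 m = 1.723×10^7 Pa = 170.0 atm
rhyolite: 2430 kg/m³ × 10 m/s² × 510 m = 1.239×10^7 Pa = 122.3 atm
Total = 115.4 + 170.0 + 122.3 = 407.70 atm

410 atm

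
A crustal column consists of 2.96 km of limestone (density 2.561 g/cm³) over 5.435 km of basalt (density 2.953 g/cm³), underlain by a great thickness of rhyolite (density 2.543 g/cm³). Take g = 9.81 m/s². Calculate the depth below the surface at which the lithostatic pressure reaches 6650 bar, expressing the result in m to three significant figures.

25800 m

Pressure at base of upper layers: 2561×9.81×2960 + 2953×9.81×5435 = 2.318×10^8 Pa = 2318 bar
Remaining pressure to be supplied by rhyolite: 6.650×10^8 − 2.318×10^8 = 4.332×10^8 Pa
Additional depth in rhyolite = 4.332×10^8 Pa / (2543 kg/m³ × 9.81 m/s²) = 17364 m
Total depth = 8395 m + 17364 m = 25759 m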